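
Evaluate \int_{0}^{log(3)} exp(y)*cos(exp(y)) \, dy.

Let u = exp(y), so du = exp(y) dy. When y = 0, u = 1; when y = log(3), u = 3.
The integral becomes ∫ cos(u) du from 1 to 3, with antiderivative sin(u).
Back in y: F(y) = sin(exp(y)).
Then F(log(3)) - F(0) = (sin(3)) - (sin(1)) = -sin(1) + sin(3).

-sin(1) + sin(3)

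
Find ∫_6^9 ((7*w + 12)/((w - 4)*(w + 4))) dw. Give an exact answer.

Factor the denominator: w**2 - 16 = (w + 4)(w - 4).
Partial fractions: (7*w + 12)/((w - 4)*(w + 4)) = 2/(w + 4) + 5/(w - 4).
An antiderivative is F(w) = 5*log(w - 4) + 2*log(w + 4).
Then F(9) - F(6) = (2*log(13) + 5*log(5)) - (2*log(5) + 7*log(2)) = -7*log(2) + 3*log(5) + 2*log(13).

-7*log(2) + 3*log(5) + 2*log(13)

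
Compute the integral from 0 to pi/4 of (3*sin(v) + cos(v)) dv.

An antiderivative is F(v) = sin(v) - 3*cos(v).
Then F(pi/4) - F(0) = (-sqrt(2)) - (-3) = 3 - sqrt(2).

3 - sqrt(2)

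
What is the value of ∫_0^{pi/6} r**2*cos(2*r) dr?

-sqrt(3)/8 + sqrt(3)*pi**2/144 + pi/24

Integrate by parts twice (u = r^2, dv = cos(2*r) dr).
An antiderivative is F(r) = r**2*sin(2*r)/2 + r*cos(2*r)/2 - sin(2*r)/4.
Then F(pi/6) - F(0) = (-sqrt(3)/8 + sqrt(3)*pi**2/144 + pi/24) - (0) = -sqrt(3)/8 + sqrt(3)*pi**2/144 + pi/24.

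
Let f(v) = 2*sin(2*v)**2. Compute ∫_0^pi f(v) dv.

pi

Use the identity sin^2(2*v) = (1 - cos(4*v))/2.
An antiderivative is F(v) = v - sin(4*v)/4.
Then F(pi) - F(0) = (pi) - (0) = pi.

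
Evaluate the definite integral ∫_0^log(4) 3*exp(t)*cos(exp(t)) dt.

-3*sin(1) + 3*sin(4)

Let u = exp(t), so du = exp(t) dt. When t = 0, u = 1; when t = log(4), u = 4.
The integral becomes 3·∫ cos(u) du from 1 to 4, with antiderivative 3*sin(u).
Back in t: F(t) = 3*sin(exp(t)).
Then F(log(4)) - F(0) = (3*sin(4)) - (3*sin(1)) = -3*sin(1) + 3*sin(4).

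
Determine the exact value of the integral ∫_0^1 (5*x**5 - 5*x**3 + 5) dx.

55/12

By the power rule, an antiderivative is F(x) = 5*x**6/6 - 5*x**4/4 + 5*x.
Then F(1) - F(0) = (55/12) - (0) = 55/12.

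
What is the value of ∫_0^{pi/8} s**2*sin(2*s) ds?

-1/4 - sqrt(2)*pi**2/256 + sqrt(2)*pi/32 + sqrt(2)/8

Integrate by parts twice (u = s^2, dv = sin(2*s) ds).
An antiderivative is F(s) = -s**2*cos(2*s)/2 + s*sin(2*s)/2 + cos(2*s)/4.
Then F(pi/8) - F(0) = (sqrt(2)*(-pi**2 + 8*pi + 32)/256) - (1/4) = -1/4 - sqrt(2)*pi**2/256 + sqrt(2)*pi/32 + sqrt(2)/8.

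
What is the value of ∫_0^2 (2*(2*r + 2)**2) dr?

208/3

Let u = 2*r + 2, so du = 2 dr. When r = 0, u = 2; when r = 2, u = 6.
The integral becomes ∫ u**2 du from 2 to 6, with antiderivative u**3/3.
Back in r: F(r) = (2*r + 2)**3/3.
Then F(2) - F(0) = (72) - (8/3) = 208/3.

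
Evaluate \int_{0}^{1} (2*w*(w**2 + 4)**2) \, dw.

Let u = w**2 + 4, so du = 2*w dw. When w = 0, u = 4; when w = 1, u = 5.
The integral becomes ∫ u**2 du from 4 to 5, with antiderivative u**3/3.
Back in w: F(w) = (w**2 + 4)**3/3.
Then F(1) - F(0) = (125/3) - (64/3) = 61/3.

61/3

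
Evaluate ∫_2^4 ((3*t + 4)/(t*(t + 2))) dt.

log(6)

Factor the denominator: t**2 + 2*t = (t + 2)t.
Partial fractions: (3*t + 4)/(t*(t + 2)) = 1/(t + 2) + 2/t.
An antiderivative is F(t) = 2*log(t) + log(t + 2).
Then F(4) - F(2) = (log(96)) - (log(16)) = log(6).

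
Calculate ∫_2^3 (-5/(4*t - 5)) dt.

An antiderivative is F(t) = -5*log(4*t - 5)/4.
Then F(3) - F(2) = (-5*log(7)/4) - (-5*log(3)/4) = -5*log(7)/4 + 5*log(3)/4.

-5*log(7)/4 + 5*log(3)/4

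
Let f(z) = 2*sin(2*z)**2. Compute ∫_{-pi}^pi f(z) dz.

2*pi

Use the identity sin^2(2*z) = (1 - cos(4*z))/2.
An antiderivative is F(z) = z - sin(4*z)/4.
Then F(pi) - F(-pi) = (pi) - (-pi) = 2*pi.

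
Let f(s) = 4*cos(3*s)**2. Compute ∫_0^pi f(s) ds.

2*pi

Use the identity cos^2(3*s) = (1 + cos(6*s))/2.
An antiderivative is F(s) = 2*s + sin(6*s)/3.
Then F(pi) - F(0) = (2*pi) - (0) = 2*pi.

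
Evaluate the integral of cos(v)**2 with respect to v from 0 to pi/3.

sqrt(3)/8 + pi/6

Use the identity cos^2(v) = (1 + cos(2*v))/2.
An antiderivative is F(v) = v/2 + sin(2*v)/4.
Then F(pi/3) - F(0) = (sqrt(3)/8 + pi/6) - (0) = sqrt(3)/8 + pi/6.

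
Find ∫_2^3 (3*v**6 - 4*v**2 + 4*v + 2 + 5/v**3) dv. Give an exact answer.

438199/504

By the power rule, an antiderivative is F(v) = 3*v**7/7 - 4*v**3/3 + 2*v**2 + 2*v - 5/(2*v**2).
Then F(3) - F(2) = (116551/126) - (9335/168) = 438199/504.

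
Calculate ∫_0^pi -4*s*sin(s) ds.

-4*pi

Integrate by parts once (u = s, dv = -4*sin(s) ds).
An antiderivative is F(s) = 4*s*cos(s) - 4*sin(s).
Then F(pi) - F(0) = (-4*pi) - (0) = -4*pi.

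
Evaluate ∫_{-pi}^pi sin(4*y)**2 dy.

Use the identity sin^2(4*y) = (1 - cos(8*y))/2.
An antiderivative is F(y) = y/2 - sin(8*y)/16.
Then F(pi) - F(-pi) = (pi/2) - (-pi/2) = pi.

pi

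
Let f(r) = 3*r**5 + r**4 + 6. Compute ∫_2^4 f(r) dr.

By the power rule, an antiderivative is F(r) = r**6/2 + r**5/5 + 6*r.
Then F(4) - F(2) = (11384/5) - (252/5) = 11132/5.

11132/5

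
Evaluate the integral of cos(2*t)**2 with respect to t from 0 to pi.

Use the identity cos^2(2*t) = (1 + cos(4*t))/2.
An antiderivative is F(t) = t/2 + sin(4*t)/8.
Then F(pi) - F(0) = (pi/2) - (0) = pi/2.

pi/2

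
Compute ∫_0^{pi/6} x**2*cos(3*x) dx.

Integrate by parts twice (u = x^2, dv = cos(3*x) dx).
An antiderivative is F(x) = x**2*sin(3*x)/3 + 2*x*cos(3*x)/9 - 2*sin(3*x)/27.
Then F(pi/6) - F(0) = (-2/27 + pi**2/108) - (0) = -2/27 + pi**2/108.

-2/27 + pi**2/108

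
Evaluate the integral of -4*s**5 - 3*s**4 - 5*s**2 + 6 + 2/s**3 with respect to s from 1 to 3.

-29744/45

By the power rule, an antiderivative is F(s) = -2*s**6/3 - 3*s**5/5 - 5*s**3/3 + 6*s - 1/s**2.
Then F(3) - F(1) = (-29651/45) - (31/15) = -29744/45.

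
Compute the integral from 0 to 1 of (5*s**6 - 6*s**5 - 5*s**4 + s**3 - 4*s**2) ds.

-199/84

By the power rule, an antiderivative is F(s) = 5*s**7/7 - s**6 - s**5 + s**4/4 - 4*s**3/3.
Then F(1) - F(0) = (-199/84) - (0) = -199/84.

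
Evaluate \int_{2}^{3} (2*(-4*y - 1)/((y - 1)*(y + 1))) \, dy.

Factor the denominator: y**2 - 1 = (y + 1)(y - 1).
Partial fractions: 2*(-4*y - 1)/((y - 1)*(y + 1)) = -3/(y + 1) - 5/(y - 1).
An antiderivative is F(y) = -5*log(y - 1) - 3*log(y + 1).
Then F(3) - F(2) = (-11*log(2)) - (-log(27)) = -11*log(2) + 3*log(3).

-11*log(2) + 3*log(3)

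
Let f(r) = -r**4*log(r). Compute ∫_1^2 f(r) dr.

31/25 - 32*log(2)/5

Integrate by parts once (u = ln r, dv = -r**4 dr).
An antiderivative is F(r) = -r**5*(5*log(r) - 1)/25.
Then F(2) - F(1) = (32/25 - 32*log(2)/5) - (1/25) = 31/25 - 32*log(2)/5.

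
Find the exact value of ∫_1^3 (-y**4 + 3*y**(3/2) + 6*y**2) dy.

By the power rule, an antiderivative is F(y) = 6*y**(5/2)/5 - y**5/5 + 2*y**3.
Then F(3) - F(1) = (27/5 + 54*sqrt(3)/5) - (3) = 12/5 + 54*sqrt(3)/5.

12/5 + 54*sqrt(3)/5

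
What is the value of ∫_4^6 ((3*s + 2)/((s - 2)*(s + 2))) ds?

Factor the denominator: s**2 - 4 = (s + 2)(s - 2).
Partial fractions: (3*s + 2)/((s - 2)*(s + 2)) = 1/(s + 2) + 2/(s - 2).
An antiderivative is F(s) = 2*log(s - 2) + log(s + 2).
Then F(6) - F(4) = (7*log(2)) - (log(24)) = log(16/3).

log(16/3)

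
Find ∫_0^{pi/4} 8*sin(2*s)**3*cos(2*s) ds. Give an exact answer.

1

Let u = sin(2*s), so du = 2*cos(2*s) ds. When s = 0, u = 0; when s = pi/4, u = 1.
The integral becomes 4·∫ u**3 du from 0 to 1, with antiderivative u**4.
Back in s: F(s) = sin(2*s)**4.
Then F(pi/4) - F(0) = (1) - (0) = 1.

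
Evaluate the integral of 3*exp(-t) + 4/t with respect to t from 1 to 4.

-3*exp(-4) + 3*exp(-1) + 8*log(2)

An antiderivative is F(t) = 4*log(t) - 3*exp(-t).
Then F(4) - F(1) = (-3*exp(-4) + 8*log(2)) - (-3*exp(-1)) = -3*exp(-4) + 3*exp(-1) + 8*log(2).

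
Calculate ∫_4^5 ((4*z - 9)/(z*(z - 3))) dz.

-5*log(2) + 3*log(5)

Factor the denominator: z**2 - 3*z = z(z - 3).
Partial fractions: (4*z - 9)/(z*(z - 3)) = 3/z + 1/(z - 3).
An antiderivative is F(z) = 3*log(z) + log(z - 3).
Then F(5) - F(4) = (log(2) + 3*log(5)) - (log(64)) = -5*log(2) + 3*log(5).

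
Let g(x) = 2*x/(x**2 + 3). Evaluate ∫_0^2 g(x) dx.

log(7/3)

Let u = x**2 + 3, so du = 2*x dx. When x = 0, u = 3; when x = 2, u = 7.
The integral becomes ∫ 1/u du from 3 to 7, with antiderivative log(u).
Back in x: F(x) = log(x**2 + 3).
Then F(2) - F(0) = (log(7)) - (log(3)) = log(7/3).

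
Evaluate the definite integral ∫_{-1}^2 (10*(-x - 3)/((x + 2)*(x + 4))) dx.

Factor the denominator: x**2 + 6*x + 8 = (x + 4)(x + 2).
Partial fractions: 10*(-x - 3)/((x + 2)*(x + 4)) = -5/(x + 4) - 5/(x + 2).
An antiderivative is F(x) = -5*log(x + 2) - 5*log(x + 4).
Then F(2) - F(-1) = (-15*log(2) - 5*log(3)) - (-5*log(3)) = -15*log(2).

-15*log(2)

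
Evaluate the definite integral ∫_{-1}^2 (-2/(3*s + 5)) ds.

-2*log(11)/3 + 2*log(2)/3

An antiderivative is F(s) = -2*log(3*s + 5)/3.
Then F(2) - F(-1) = (-2*log(11)/3) - (-2*log(2)/3) = -2*log(11)/3 + 2*log(2)/3.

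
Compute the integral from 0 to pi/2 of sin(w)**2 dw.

pi/4

Use the identity sin^2(w) = (1 - cos(2*w))/2.
An antiderivative is F(w) = w/2 - sin(2*w)/4.
Then F(pi/2) - F(0) = (pi/4) - (0) = pi/4.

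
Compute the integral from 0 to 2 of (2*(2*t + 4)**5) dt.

Let u = 2*t + 4, so du = 2 dt. When t = 0, u = 4; when t = 2, u = 8.
The integral becomes ∫ u**5 du from 4 to 8, with antiderivative u**6/6.
Back in t: F(t) = (2*t + 4)**6/6.
Then F(2) - F(0) = (131072/3) - (2048/3) = 43008.

43008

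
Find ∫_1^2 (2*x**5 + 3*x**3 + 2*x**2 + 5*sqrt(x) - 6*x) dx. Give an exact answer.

By the power rule, an antiderivative is F(x) = x**6/3 + 3*x**4/4 + 10*x**(3/2)/3 + 2*x**3/3 - 3*x**2.
Then F(2) - F(1) = (20*sqrt(2)/3 + 80/3) - (25/12) = 20*sqrt(2)/3 + 295/12.

20*sqrt(2)/3 + 295/12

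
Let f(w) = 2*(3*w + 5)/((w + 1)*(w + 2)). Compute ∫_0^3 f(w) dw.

2*log(5) + 6*log(2)

Factor the denominator: w**2 + 3*w + 2 = (w + 2)(w + 1).
Partial fractions: 2*(3*w + 5)/((w + 1)*(w + 2)) = 2/(w + 2) + 4/(w + 1).
An antiderivative is F(w) = 4*log(w + 1) + 2*log(w + 2).
Then F(3) - F(0) = (2*log(5) + 8*log(2)) - (log(4)) = 2*log(5) + 6*log(2).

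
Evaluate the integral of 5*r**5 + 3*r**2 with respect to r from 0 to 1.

By the power rule, an antiderivative is F(r) = 5*r**6/6 + r**3.
Then F(1) - F(0) = (11/6) - (0) = 11/6.

11/6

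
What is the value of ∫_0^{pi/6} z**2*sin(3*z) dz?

-2/27 + pi/27

Integrate by parts twice (u = z^2, dv = sin(3*z) dz).
An antiderivative is F(z) = -z**2*cos(3*z)/3 + 2*z*sin(3*z)/9 + 2*cos(3*z)/27.
Then F(pi/6) - F(0) = (pi/27) - (2/27) = -2/27 + pi/27.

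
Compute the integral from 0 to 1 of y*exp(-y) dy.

1 - 2*exp(-1)

Integrate by parts once (u = y, dv = exp(-y) dy).
An antiderivative is F(y) = (-y - 1)*exp(-y).
Then F(1) - F(0) = (-2*exp(-1)) - (-1) = 1 - 2*exp(-1).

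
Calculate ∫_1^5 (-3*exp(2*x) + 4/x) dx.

-3*exp(10)/2 + 4*log(5) + 3*exp(2)/2

An antiderivative is F(x) = -3*exp(2*x)/2 + 4*log(x).
Then F(5) - F(1) = (-3*exp(10)/2 + 4*log(5)) - (-3*exp(2)/2) = -3*exp(10)/2 + 4*log(5) + 3*exp(2)/2.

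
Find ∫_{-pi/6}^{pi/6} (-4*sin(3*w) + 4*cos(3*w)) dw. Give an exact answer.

8/3

An antiderivative is F(w) = 4*sin(3*w)/3 + 4*cos(3*w)/3.
Then F(pi/6) - F(-pi/6) = (4/3) - (-4/3) = 8/3.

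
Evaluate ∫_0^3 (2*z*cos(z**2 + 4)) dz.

Let u = z**2 + 4, so du = 2*z dz. When z = 0, u = 4; when z = 3, u = 13.
The integral becomes ∫ cos(u) du from 4 to 13, with antiderivative sin(u).
Back in z: F(z) = sin(z**2 + 4).
Then F(3) - F(0) = (sin(13)) - (sin(4)) = sin(13) - sin(4).

sin(13) - sin(4)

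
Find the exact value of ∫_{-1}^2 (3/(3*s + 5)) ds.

An antiderivative is F(s) = log(3*s + 5).
Then F(2) - F(-1) = (log(11)) - (log(2)) = log(11/2).

log(11/2)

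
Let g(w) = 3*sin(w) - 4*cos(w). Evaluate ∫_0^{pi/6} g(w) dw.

An antiderivative is F(w) = -4*sin(w) - 3*cos(w).
Then F(pi/6) - F(0) = (-3*sqrt(3)/2 - 2) - (-3) = 1 - 3*sqrt(3)/2.

1 - 3*sqrt(3)/2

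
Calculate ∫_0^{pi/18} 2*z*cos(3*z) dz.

-2/9 + pi/54 + sqrt(3)/9

Integrate by parts once (u = z, dv = 2*cos(3*z) dz).
An antiderivative is F(z) = 2*z*sin(3*z)/3 + 2*cos(3*z)/9.
Then F(pi/18) - F(0) = (pi/54 + sqrt(3)/9) - (2/9) = -2/9 + pi/54 + sqrt(3)/9.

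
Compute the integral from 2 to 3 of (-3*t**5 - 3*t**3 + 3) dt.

-1513/4

By the power rule, an antiderivative is F(t) = -t**6/2 - 3*t**4/4 + 3*t.
Then F(3) - F(2) = (-1665/4) - (-38) = -1513/4.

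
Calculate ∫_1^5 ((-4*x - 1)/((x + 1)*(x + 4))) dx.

-9*log(3) + 5*log(5)

Factor the denominator: x**2 + 5*x + 4 = (x + 4)(x + 1).
Partial fractions: (-4*x - 1)/((x + 1)*(x + 4)) = -5/(x + 4) + 1/(x + 1).
An antiderivative is F(x) = log(x + 1) - 5*log(x + 4).
Then F(5) - F(1) = (-9*log(3) + log(2)) - (-5*log(5) + log(2)) = -9*log(3) + 5*log(5).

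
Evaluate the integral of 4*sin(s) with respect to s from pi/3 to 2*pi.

-2

An antiderivative is F(s) = -4*cos(s).
Then F(2*pi) - F(pi/3) = (-4) - (-2) = -2.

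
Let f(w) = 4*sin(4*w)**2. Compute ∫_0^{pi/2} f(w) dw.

pi

Use the identity sin^2(4*w) = (1 - cos(8*w))/2.
An antiderivative is F(w) = 2*w - sin(8*w)/4.
Then F(pi/2) - F(0) = (pi) - (0) = pi.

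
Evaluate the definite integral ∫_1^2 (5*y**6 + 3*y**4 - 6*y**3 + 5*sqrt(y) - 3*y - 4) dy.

By the power rule, an antiderivative is F(y) = 5*y**7/7 + 3*y**5/5 - 3*y**4/2 + 10*y**(3/2)/3 - 3*y**2/2 - 4*y.
Then F(2) - F(1) = (20*sqrt(2)/3 + 2542/35) - (-247/105) = 20*sqrt(2)/3 + 7873/105.

20*sqrt(2)/3 + 7873/105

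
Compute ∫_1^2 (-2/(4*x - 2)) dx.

An antiderivative is F(x) = -log(4*x - 2)/2.
Then F(2) - F(1) = (-log(6)/2) - (-log(2)/2) = -log(6)/2 + log(2)/2.

-log(6)/2 + log(2)/2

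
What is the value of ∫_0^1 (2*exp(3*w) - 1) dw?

-5/3 + 2*exp(3)/3

An antiderivative is F(w) = 2*exp(3*w)/3 - w.
Then F(1) - F(0) = (-1 + 2*exp(3)/3) - (2/3) = -5/3 + 2*exp(3)/3.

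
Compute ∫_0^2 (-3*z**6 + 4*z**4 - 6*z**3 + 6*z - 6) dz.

-1864/35

By the power rule, an antiderivative is F(z) = -3*z**7/7 + 4*z**5/5 - 3*z**4/2 + 3*z**2 - 6*z.
Then F(2) - F(0) = (-1864/35) - (0) = -1864/35.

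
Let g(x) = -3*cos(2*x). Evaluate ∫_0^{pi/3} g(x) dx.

An antiderivative is F(x) = -3*sin(2*x)/2.
Then F(pi/3) - F(0) = (-3*sqrt(3)/4) - (0) = -3*sqrt(3)/4.

-3*sqrt(3)/4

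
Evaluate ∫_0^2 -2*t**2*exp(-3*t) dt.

Integrate by parts twice (u = t^2, dv = -2*exp(-3*t) dt).
An antiderivative is F(t) = (18*t**2 + 12*t + 4)*exp(-3*t)/27.
Then F(2) - F(0) = (100*exp(-6)/27) - (4/27) = -4/27 + 100*exp(-6)/27.

-4/27 + 100*exp(-6)/27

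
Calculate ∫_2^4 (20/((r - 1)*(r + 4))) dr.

-8*log(2) + 8*log(3)

Factor the denominator: r**2 + 3*r - 4 = (r + 4)(r - 1).
Partial fractions: 20/((r - 1)*(r + 4)) = -4/(r + 4) + 4/(r - 1).
An antiderivative is F(r) = 4*log(r - 1) - 4*log(r + 4).
Then F(4) - F(2) = (-12*log(2) + 4*log(3)) - (-4*log(3) - 4*log(2)) = -8*log(2) + 8*log(3).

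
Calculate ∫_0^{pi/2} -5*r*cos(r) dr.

Integrate by parts once (u = r, dv = -5*cos(r) dr).
An antiderivative is F(r) = -5*r*sin(r) - 5*cos(r).
Then F(pi/2) - F(0) = (-5*pi/2) - (-5) = 5 - 5*pi/2.

5 - 5*pi/2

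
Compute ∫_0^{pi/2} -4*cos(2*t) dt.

0

An antiderivative is F(t) = -2*sin(2*t).
Then F(pi/2) - F(0) = (0) - (0) = 0.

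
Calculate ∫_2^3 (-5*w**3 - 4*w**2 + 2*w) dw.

-1219/12

By the power rule, an antiderivative is F(w) = -5*w**4/4 - 4*w**3/3 + w**2.
Then F(3) - F(2) = (-513/4) - (-80/3) = -1219/12.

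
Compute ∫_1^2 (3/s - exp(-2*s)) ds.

An antiderivative is F(s) = 3*log(s) + exp(-2*s)/2.
Then F(2) - F(1) = (exp(-4)/2 + 3*log(2)) - (exp(-2)/2) = (-exp(2) + 1 + 6*exp(4)*log(2))*exp(-4)/2.

(-exp(2) + 1 + 6*exp(4)*log(2))*exp(-4)/2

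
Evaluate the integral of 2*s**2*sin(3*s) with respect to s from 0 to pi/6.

Integrate by parts twice (u = s^2, dv = 2*sin(3*s) ds).
An antiderivative is F(s) = -2*s**2*cos(3*s)/3 + 4*s*sin(3*s)/9 + 4*cos(3*s)/27.
Then F(pi/6) - F(0) = (2*pi/27) - (4/27) = -4/27 + 2*pi/27.

-4/27 + 2*pi/27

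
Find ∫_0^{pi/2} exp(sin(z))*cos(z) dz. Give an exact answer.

-1 + E

Let u = sin(z), so du = cos(z) dz. When z = 0, u = 0; when z = pi/2, u = 1.
The integral becomes ∫ exp(u) du from 0 to 1, with antiderivative exp(u).
Back in z: F(z) = exp(sin(z)).
Then F(pi/2) - F(0) = (E) - (1) = -1 + E.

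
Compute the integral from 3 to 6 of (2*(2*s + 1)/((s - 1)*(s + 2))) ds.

Factor the denominator: s**2 + s - 2 = (s + 2)(s - 1).
Partial fractions: 2*(2*s + 1)/((s - 1)*(s + 2)) = 2/(s + 2) + 2/(s - 1).
An antiderivative is F(s) = 2*log(s - 1) + 2*log(s + 2).
Then F(6) - F(3) = (2*log(5) + 6*log(2)) - (log(100)) = log(16).

log(16)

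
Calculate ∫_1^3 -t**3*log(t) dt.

5 - 81*log(3)/4

Integrate by parts once (u = ln t, dv = -t**3 dt).
An antiderivative is F(t) = -t**4*(4*log(t) - 1)/16.
Then F(3) - F(1) = (81/16 - 81*log(3)/4) - (1/16) = 5 - 81*log(3)/4.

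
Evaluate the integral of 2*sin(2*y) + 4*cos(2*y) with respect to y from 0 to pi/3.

An antiderivative is F(y) = 2*sin(2*y) - cos(2*y).
Then F(pi/3) - F(0) = (1/2 + sqrt(3)) - (-1) = 3/2 + sqrt(3).

3/2 + sqrt(3)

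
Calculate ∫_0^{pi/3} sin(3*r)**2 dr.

pi/6

Use the identity sin^2(3*r) = (1 - cos(6*r))/2.
An antiderivative is F(r) = r/2 - sin(6*r)/12.
Then F(pi/3) - F(0) = (pi/6) - (0) = pi/6.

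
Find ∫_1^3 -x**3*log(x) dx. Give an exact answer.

Integrate by parts once (u = ln x, dv = -x**3 dx).
An antiderivative is F(x) = -x**4*(4*log(x) - 1)/16.
Then F(3) - F(1) = (81/16 - 81*log(3)/4) - (1/16) = 5 - 81*log(3)/4.

5 - 81*log(3)/4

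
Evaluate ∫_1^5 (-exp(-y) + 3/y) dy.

An antiderivative is F(y) = 3*log(y) + exp(-y).
Then F(5) - F(1) = (exp(-5) + 3*log(5)) - (exp(-1)) = -exp(-1) + exp(-5) + 3*log(5).

-exp(-1) + exp(-5) + 3*log(5)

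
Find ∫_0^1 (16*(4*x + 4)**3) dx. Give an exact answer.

3840

Let u = 4*x + 4, so du = 4 dx. When x = 0, u = 4; when x = 1, u = 8.
The integral becomes 4·∫ u**3 du from 4 to 8, with antiderivative u**4.
Back in x: F(x) = (4*x + 4)**4.
Then F(1) - F(0) = (4096) - (256) = 3840.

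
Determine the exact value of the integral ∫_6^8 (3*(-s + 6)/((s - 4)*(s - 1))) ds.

-5*log(7) + 2*log(2) + 5*log(5)

Factor the denominator: s**2 - 5*s + 4 = (s - 1)(s - 4).
Partial fractions: 3*(-s + 6)/((s - 4)*(s - 1)) = -5/(s - 1) + 2/(s - 4).
An antiderivative is F(s) = 2*log(s - 4) - 5*log(s - 1).
Then F(8) - F(6) = (-5*log(7) + 4*log(2)) - (-5*log(5) + 2*log(2)) = -5*log(7) + 2*log(2) + 5*log(5).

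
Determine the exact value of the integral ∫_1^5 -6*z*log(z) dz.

36 - 75*log(5)

Integrate by parts once (u = ln z, dv = -6*z dz).
An antiderivative is F(z) = -3*z**2*(2*log(z) - 1)/2.
Then F(5) - F(1) = (75/2 - 75*log(5)) - (3/2) = 36 - 75*log(5).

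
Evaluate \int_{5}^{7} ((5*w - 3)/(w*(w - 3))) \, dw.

Factor the denominator: w**2 - 3*w = w(w - 3).
Partial fractions: (5*w - 3)/(w*(w - 3)) = 1/w + 4/(w - 3).
An antiderivative is F(w) = log(w) + 4*log(w - 3).
Then F(7) - F(5) = (log(7) + 8*log(2)) - (log(80)) = -log(5) + log(7) + 4*log(2).

-log(5) + log(7) + 4*log(2)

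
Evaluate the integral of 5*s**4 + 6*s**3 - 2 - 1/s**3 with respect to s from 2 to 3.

By the power rule, an antiderivative is F(s) = s**5 + 3*s**4/2 - 2*s + 1/(2*s**2).
Then F(3) - F(2) = (3227/9) - (417/8) = 22063/72.

22063/72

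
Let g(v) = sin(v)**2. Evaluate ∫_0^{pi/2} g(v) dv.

pi/4

Use the identity sin^2(v) = (1 - cos(2*v))/2.
An antiderivative is F(v) = v/2 - sin(2*v)/4.
Then F(pi/2) - F(0) = (pi/4) - (0) = pi/4.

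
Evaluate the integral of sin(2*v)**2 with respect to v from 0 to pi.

pi/2

Use the identity sin^2(2*v) = (1 - cos(4*v))/2.
An antiderivative is F(v) = v/2 - sin(4*v)/8.
Then F(pi) - F(0) = (pi/2) - (0) = pi/2.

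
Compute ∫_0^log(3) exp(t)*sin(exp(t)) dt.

cos(1) - cos(3)

Let u = exp(t), so du = exp(t) dt. When t = 0, u = 1; when t = log(3), u = 3.
The integral becomes ∫ sin(u) du from 1 to 3, with antiderivative -cos(u).
Back in t: F(t) = -cos(exp(t)).
Then F(log(3)) - F(0) = (-cos(3)) - (-cos(1)) = cos(1) - cos(3).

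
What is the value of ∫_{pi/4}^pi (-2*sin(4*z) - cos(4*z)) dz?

An antiderivative is F(z) = -sin(4*z)/4 + cos(4*z)/2.
Then F(pi) - F(pi/4) = (1/2) - (-1/2) = 1.

1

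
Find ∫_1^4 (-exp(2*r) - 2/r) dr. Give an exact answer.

An antiderivative is F(r) = -exp(2*r)/2 - 2*log(r).
Then F(4) - F(1) = (-exp(8)/2 - log(16)) - (-exp(2)/2) = -exp(8)/2 - log(16) + exp(2)/2.

-exp(8)/2 - log(16) + exp(2)/2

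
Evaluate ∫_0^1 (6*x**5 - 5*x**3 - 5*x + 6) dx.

By the power rule, an antiderivative is F(x) = x**6 - 5*x**4/4 - 5*x**2/2 + 6*x.
Then F(1) - F(0) = (13/4) - (0) = 13/4.

13/4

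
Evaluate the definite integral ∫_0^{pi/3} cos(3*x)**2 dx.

Use the identity cos^2(3*x) = (1 + cos(6*x))/2.
An antiderivative is F(x) = x/2 + sin(6*x)/12.
Then F(pi/3) - F(0) = (pi/6) - (0) = pi/6.

pi/6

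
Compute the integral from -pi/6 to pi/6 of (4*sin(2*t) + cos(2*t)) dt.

An antiderivative is F(t) = sin(2*t)/2 - 2*cos(2*t).
Then F(pi/6) - F(-pi/6) = (-1 + sqrt(3)/4) - (-1 - sqrt(3)/4) = sqrt(3)/2.

sqrt(3)/2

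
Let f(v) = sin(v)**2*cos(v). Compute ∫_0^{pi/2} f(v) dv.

Let u = sin(v), so du = cos(v) dv. When v = 0, u = 0; when v = pi/2, u = 1.
The integral becomes ∫ u**2 du from 0 to 1, with antiderivative u**3/3.
Back in v: F(v) = sin(v)**3/3.
Then F(pi/2) - F(0) = (1/3) - (0) = 1/3.

1/3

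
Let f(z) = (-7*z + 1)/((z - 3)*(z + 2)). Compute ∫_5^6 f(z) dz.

-4*log(3) - 5*log(2) + 3*log(7)

Factor the denominator: z**2 - z - 6 = (z + 2)(z - 3).
Partial fractions: (-7*z + 1)/((z - 3)*(z + 2)) = -3/(z + 2) - 4/(z - 3).
An antiderivative is F(z) = -4*log(z - 3) - 3*log(z + 2).
Then F(6) - F(5) = (-9*log(2) - 4*log(3)) - (-3*log(7) - 4*log(2)) = -4*log(3) - 5*log(2) + 3*log(7).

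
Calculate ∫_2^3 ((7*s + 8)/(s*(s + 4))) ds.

-7*log(2) - 3*log(3) + 5*log(7)

Factor the denominator: s**2 + 4*s = (s + 4)s.
Partial fractions: (7*s + 8)/(s*(s + 4)) = 5/(s + 4) + 2/s.
An antiderivative is F(s) = 2*log(s) + 5*log(s + 4).
Then F(3) - F(2) = (2*log(3) + 5*log(7)) - (7*log(2) + 5*log(3)) = -7*log(2) - 3*log(3) + 5*log(7).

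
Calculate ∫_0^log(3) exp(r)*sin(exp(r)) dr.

cos(1) - cos(3)

Let u = exp(r), so du = exp(r) dr. When r = 0, u = 1; when r = log(3), u = 3.
The integral becomes ∫ sin(u) du from 1 to 3, with antiderivative -cos(u).
Back in r: F(r) = -cos(exp(r)).
Then F(log(3)) - F(0) = (-cos(3)) - (-cos(1)) = cos(1) - cos(3).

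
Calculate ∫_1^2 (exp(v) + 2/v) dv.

-exp(1) + log(4) + exp(2)

An antiderivative is F(v) = exp(v) + 2*log(v).
Then F(2) - F(1) = (log(4) + exp(2)) - (exp(1)) = -exp(1) + log(4) + exp(2).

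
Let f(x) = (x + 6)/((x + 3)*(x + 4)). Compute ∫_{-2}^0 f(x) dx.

log(27/4)

Factor the denominator: x**2 + 7*x + 12 = (x + 4)(x + 3).
Partial fractions: (x + 6)/((x + 3)*(x + 4)) = -2/(x + 4) + 3/(x + 3).
An antiderivative is F(x) = 3*log(x + 3) - 2*log(x + 4).
Then F(0) - F(-2) = (log(27/16)) - (-log(4)) = log(27/4).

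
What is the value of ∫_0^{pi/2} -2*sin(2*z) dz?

-2

An antiderivative is F(z) = cos(2*z).
Then F(pi/2) - F(0) = (-1) - (1) = -2.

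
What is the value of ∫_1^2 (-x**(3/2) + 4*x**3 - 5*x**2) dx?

By the power rule, an antiderivative is F(x) = -2*x**(5/2)/5 + x**4 - 5*x**3/3.
Then F(2) - F(1) = (8/3 - 8*sqrt(2)/5) - (-16/15) = 56/15 - 8*sqrt(2)/5.

56/15 - 8*sqrt(2)/5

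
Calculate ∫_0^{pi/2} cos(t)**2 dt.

Use the identity cos^2(t) = (1 + cos(2*t))/2.
An antiderivative is F(t) = t/2 + sin(2*t)/4.
Then F(pi/2) - F(0) = (pi/4) - (0) = pi/4.

pi/4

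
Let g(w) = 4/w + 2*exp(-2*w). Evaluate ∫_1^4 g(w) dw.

An antiderivative is F(w) = 4*log(w) - exp(-2*w).
Then F(4) - F(1) = (-exp(-8) + 8*log(2)) - (-exp(-2)) = -exp(-8) + exp(-2) + 8*log(2).

-exp(-8) + exp(-2) + 8*log(2)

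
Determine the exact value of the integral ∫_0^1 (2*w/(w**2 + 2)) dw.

log(3/2)

Let u = w**2 + 2, so du = 2*w dw. When w = 0, u = 2; when w = 1, u = 3.
The integral becomes ∫ 1/u du from 2 to 3, with antiderivative log(u).
Back in w: F(w) = log(w**2 + 2).
Then F(1) - F(0) = (log(3)) - (log(2)) = log(3/2).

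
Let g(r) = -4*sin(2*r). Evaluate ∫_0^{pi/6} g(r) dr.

An antiderivative is F(r) = 2*cos(2*r).
Then F(pi/6) - F(0) = (1) - (2) = -1.

-1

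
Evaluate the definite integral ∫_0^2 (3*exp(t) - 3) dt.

An antiderivative is F(t) = -3*t + 3*exp(t).
Then F(2) - F(0) = (-6 + 3*exp(2)) - (3) = -9 + 3*exp(2).

-9 + 3*exp(2)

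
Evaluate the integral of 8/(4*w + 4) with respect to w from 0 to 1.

Let u = 4*w + 4, so du = 4 dw. When w = 0, u = 4; when w = 1, u = 8.
The integral becomes 2·∫ 1/u du from 4 to 8, with antiderivative 2*log(u).
Back in w: F(w) = 2*log(4*w + 4).
Then F(1) - F(0) = (log(64)) - (log(16)) = log(4).

log(4)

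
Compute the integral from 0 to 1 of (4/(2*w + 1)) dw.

An antiderivative is F(w) = 2*log(2*w + 1).
Then F(1) - F(0) = (log(9)) - (0) = log(9).

log(9)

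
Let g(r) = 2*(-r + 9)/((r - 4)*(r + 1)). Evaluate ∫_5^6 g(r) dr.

-4*log(7) + 6*log(2) + 4*log(3)

Factor the denominator: r**2 - 3*r - 4 = (r + 1)(r - 4).
Partial fractions: 2*(-r + 9)/((r - 4)*(r + 1)) = -4/(r + 1) + 2/(r - 4).
An antiderivative is F(r) = 2*log(r - 4) - 4*log(r + 1).
Then F(6) - F(5) = (-4*log(7) + 2*log(2)) - (-4*log(3) - 4*log(2)) = -4*log(7) + 6*log(2) + 4*log(3).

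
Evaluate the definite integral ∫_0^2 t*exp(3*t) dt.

Integrate by parts once (u = t, dv = exp(3*t) dt).
An antiderivative is F(t) = (3*t - 1)*exp(3*t)/9.
Then F(2) - F(0) = (5*exp(6)/9) - (-1/9) = 1/9 + 5*exp(6)/9.

1/9 + 5*exp(6)/9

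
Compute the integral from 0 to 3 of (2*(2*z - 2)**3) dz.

Let u = 2*z - 2, so du = 2 dz. When z = 0, u = -2; when z = 3, u = 4.
The integral becomes ∫ u**3 du from -2 to 4, with antiderivative u**4/4.
Back in z: F(z) = (2*z - 2)**4/4.
Then F(3) - F(0) = (64) - (4) = 60.

60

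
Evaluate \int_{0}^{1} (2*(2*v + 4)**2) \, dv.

152/3

Let u = 2*v + 4, so du = 2 dv. When v = 0, u = 4; when v = 1, u = 6.
The integral becomes ∫ u**2 du from 4 to 6, with antiderivative u**3/3.
Back in v: F(v) = (2*v + 4)**3/3.
Then F(1) - F(0) = (72) - (64/3) = 152/3.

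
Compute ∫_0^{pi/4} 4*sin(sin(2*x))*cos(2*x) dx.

Let u = sin(2*x), so du = 2*cos(2*x) dx. When x = 0, u = 0; when x = pi/4, u = 1.
The integral becomes 2·∫ sin(u) du from 0 to 1, with antiderivative -2*cos(u).
Back in x: F(x) = -2*cos(sin(2*x)).
Then F(pi/4) - F(0) = (-2*cos(1)) - (-2) = 2 - 2*cos(1).

2 - 2*cos(1)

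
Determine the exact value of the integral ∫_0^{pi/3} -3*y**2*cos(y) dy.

Integrate by parts twice (u = y^2, dv = -3*cos(y) dy).
An antiderivative is F(y) = -3*y**2*sin(y) - 6*y*cos(y) + 6*sin(y).
Then F(pi/3) - F(0) = (-pi - sqrt(3)*pi**2/6 + 3*sqrt(3)) - (0) = -pi - sqrt(3)*pi**2/6 + 3*sqrt(3).

-pi - sqrt(3)*pi**2/6 + 3*sqrt(3)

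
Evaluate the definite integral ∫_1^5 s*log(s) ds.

-6 + 25*log(5)/2

Integrate by parts once (u = ln s, dv = s ds).
An antiderivative is F(s) = s**2*(2*log(s) - 1)/4.
Then F(5) - F(1) = (-25/4 + 25*log(5)/2) - (-1/4) = -6 + 25*log(5)/2.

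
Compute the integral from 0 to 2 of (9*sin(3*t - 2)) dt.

3*cos(2) - 3*cos(4)

Let u = 3*t - 2, so du = 3 dt. When t = 0, u = -2; when t = 2, u = 4.
The integral becomes 3·∫ sin(u) du from -2 to 4, with antiderivative -3*cos(u).
Back in t: F(t) = -3*cos(3*t - 2).
Then F(2) - F(0) = (-3*cos(4)) - (-3*cos(2)) = 3*cos(2) - 3*cos(4).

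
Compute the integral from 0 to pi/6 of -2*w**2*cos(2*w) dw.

-pi/12 - sqrt(3)*pi**2/72 + sqrt(3)/4

Integrate by parts twice (u = w^2, dv = -2*cos(2*w) dw).
An antiderivative is F(w) = -w**2*sin(2*w) - w*cos(2*w) + sin(2*w)/2.
Then F(pi/6) - F(0) = (-pi/12 - sqrt(3)*pi**2/72 + sqrt(3)/4) - (0) = -pi/12 - sqrt(3)*pi**2/72 + sqrt(3)/4.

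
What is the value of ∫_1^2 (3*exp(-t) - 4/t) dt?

An antiderivative is F(t) = -4*log(t) - 3*exp(-t).
Then F(2) - F(1) = (-4*log(2) - 3*exp(-2)) - (-3*exp(-1)) = -4*log(2) - 3*exp(-2) + 3*exp(-1).

-4*log(2) - 3*exp(-2) + 3*exp(-1)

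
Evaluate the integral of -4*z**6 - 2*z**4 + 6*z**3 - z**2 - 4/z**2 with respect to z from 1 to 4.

-658869/70

By the power rule, an antiderivative is F(z) = -4*z**7/7 - 2*z**5/5 + 3*z**4/2 - z**3/3 + 4/z.
Then F(4) - F(1) = (-987863/105) - (881/210) = -658869/70.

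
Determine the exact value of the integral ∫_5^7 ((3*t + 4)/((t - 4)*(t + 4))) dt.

log(11)

Factor the denominator: t**2 - 16 = (t + 4)(t - 4).
Partial fractions: (3*t + 4)/((t - 4)*(t + 4)) = 1/(t + 4) + 2/(t - 4).
An antiderivative is F(t) = 2*log(t - 4) + log(t + 4).
Then F(7) - F(5) = (log(99)) - (log(9)) = log(11).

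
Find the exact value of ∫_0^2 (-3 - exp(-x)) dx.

-7 + exp(-2)

An antiderivative is F(x) = -3*x + exp(-x).
Then F(2) - F(0) = (-6 + exp(-2)) - (1) = -7 + exp(-2).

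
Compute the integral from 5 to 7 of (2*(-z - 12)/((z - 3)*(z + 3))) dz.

-11*log(2) + 3*log(5)

Factor the denominator: z**2 - 9 = (z + 3)(z - 3).
Partial fractions: 2*(-z - 12)/((z - 3)*(z + 3)) = 3/(z + 3) - 5/(z - 3).
An antiderivative is F(z) = -5*log(z - 3) + 3*log(z + 3).
Then F(7) - F(5) = (-7*log(2) + 3*log(5)) - (log(16)) = -11*log(2) + 3*log(5).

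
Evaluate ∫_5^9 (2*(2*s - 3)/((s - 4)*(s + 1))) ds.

Factor the denominator: s**2 - 3*s - 4 = (s + 1)(s - 4).
Partial fractions: 2*(2*s - 3)/((s - 4)*(s + 1)) = 2/(s + 1) + 2/(s - 4).
An antiderivative is F(s) = 2*log(s - 4) + 2*log(s + 1).
Then F(9) - F(5) = (2*log(2) + 4*log(5)) - (log(36)) = -2*log(3) + 4*log(5).

-2*log(3) + 4*log(5)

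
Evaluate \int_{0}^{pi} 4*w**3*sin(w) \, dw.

4*pi*(-6 + pi**2)

Integrate by parts 3 times (u = w^3, dv = 4*sin(w) dw).
An antiderivative is F(w) = -4*w**3*cos(w) + 12*w**2*sin(w) + 24*w*cos(w) - 24*sin(w).
Then F(pi) - F(0) = (4*pi*(-6 + pi**2)) - (0) = 4*pi*(-6 + pi**2).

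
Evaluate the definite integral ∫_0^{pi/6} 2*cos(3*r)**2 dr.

pi/6

Use the identity cos^2(3*r) = (1 + cos(6*r))/2.
An antiderivative is F(r) = r + sin(6*r)/6.
Then F(pi/6) - F(0) = (pi/6) - (0) = pi/6.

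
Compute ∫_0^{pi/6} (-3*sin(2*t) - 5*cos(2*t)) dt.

-5*sqrt(3)/4 - 3/4

An antiderivative is F(t) = -5*sin(2*t)/2 + 3*cos(2*t)/2.
Then F(pi/6) - F(0) = (3/4 - 5*sqrt(3)/4) - (3/2) = -5*sqrt(3)/4 - 3/4.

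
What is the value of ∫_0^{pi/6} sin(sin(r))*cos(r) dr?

Let u = sin(r), so du = cos(r) dr. When r = 0, u = 0; when r = pi/6, u = 1/2.
The integral becomes ∫ sin(u) du from 0 to 1/2, with antiderivative -cos(u).
Back in r: F(r) = -cos(sin(r)).
Then F(pi/6) - F(0) = (-cos(1/2)) - (-1) = 1 - cos(1/2).

1 - cos(1/2)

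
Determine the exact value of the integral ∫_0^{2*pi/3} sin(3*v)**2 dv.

Use the identity sin^2(3*v) = (1 - cos(6*v))/2.
An antiderivative is F(v) = v/2 - sin(6*v)/12.
Then F(2*pi/3) - F(0) = (pi/3) - (0) = pi/3.

pi/3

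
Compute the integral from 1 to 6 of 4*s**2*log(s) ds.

-860/9 + 288*log(2) + 288*log(3)

Integrate by parts once (u = ln s, dv = 4*s**2 ds).
An antiderivative is F(s) = 4*s**3*(3*log(s) - 1)/9.
Then F(6) - F(1) = (-96 + 288*log(2) + 288*log(3)) - (-4/9) = -860/9 + 288*log(2) + 288*log(3).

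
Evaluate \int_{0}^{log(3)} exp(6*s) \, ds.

Let u = exp(s), so du = exp(s) ds. When s = 0, u = 1; when s = log(3), u = 3.
The integral becomes ∫ u**5 du from 1 to 3, with antiderivative u**6/6.
Back in s: F(s) = exp(6*s)/6.
Then F(log(3)) - F(0) = (243/2) - (1/6) = 364/3.

364/3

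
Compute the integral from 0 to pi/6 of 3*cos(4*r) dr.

An antiderivative is F(r) = 3*sin(4*r)/4.
Then F(pi/6) - F(0) = (3*sqrt(3)/8) - (0) = 3*sqrt(3)/8.

3*sqrt(3)/8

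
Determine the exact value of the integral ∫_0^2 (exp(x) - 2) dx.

An antiderivative is F(x) = -2*x + exp(x).
Then F(2) - F(0) = (-4 + exp(2)) - (1) = -5 + exp(2).

-5 + exp(2)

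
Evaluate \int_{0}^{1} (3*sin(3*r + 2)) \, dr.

cos(2) - cos(5)

Let u = 3*r + 2, so du = 3 dr. When r = 0, u = 2; when r = 1, u = 5.
The integral becomes ∫ sin(u) du from 2 to 5, with antiderivative -cos(u).
Back in r: F(r) = -cos(3*r + 2).
Then F(1) - F(0) = (-cos(5)) - (-cos(2)) = cos(2) - cos(5).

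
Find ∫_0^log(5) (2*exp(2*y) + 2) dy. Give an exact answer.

2*log(5) + 24

An antiderivative is F(y) = exp(2*y) + 2*y.
Then F(log(5)) - F(0) = (log(25) + 25) - (1) = 2*log(5) + 24.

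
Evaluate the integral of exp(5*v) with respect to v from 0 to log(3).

Let u = exp(v), so du = exp(v) dv. When v = 0, u = 1; when v = log(3), u = 3.
The integral becomes ∫ u**4 du from 1 to 3, with antiderivative u**5/5.
Back in v: F(v) = exp(5*v)/5.
Then F(log(3)) - F(0) = (243/5) - (1/5) = 242/5.

242/5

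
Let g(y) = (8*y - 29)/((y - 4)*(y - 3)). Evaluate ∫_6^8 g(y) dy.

-5*log(3) + 3*log(2) + 5*log(5)

Factor the denominator: y**2 - 7*y + 12 = (y - 3)(y - 4).
Partial fractions: (8*y - 29)/((y - 4)*(y - 3)) = 5/(y - 3) + 3/(y - 4).
An antiderivative is F(y) = 3*log(y - 4) + 5*log(y - 3).
Then F(8) - F(6) = (6*log(2) + 5*log(5)) - (3*log(2) + 5*log(3)) = -5*log(3) + 3*log(2) + 5*log(5).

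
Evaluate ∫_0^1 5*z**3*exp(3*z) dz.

Integrate by parts 3 times (u = z^3, dv = 5*exp(3*z) dz).
An antiderivative is F(z) = (45*z**3 - 45*z**2 + 30*z - 10)*exp(3*z)/27.
Then F(1) - F(0) = (20*exp(3)/27) - (-10/27) = 10/27 + 20*exp(3)/27.

10/27 + 20*exp(3)/27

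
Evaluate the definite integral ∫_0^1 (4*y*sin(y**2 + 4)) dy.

Let u = y**2 + 4, so du = 2*y dy. When y = 0, u = 4; when y = 1, u = 5.
The integral becomes 2·∫ sin(u) du from 4 to 5, with antiderivative -2*cos(u).
Back in y: F(y) = -2*cos(y**2 + 4).
Then F(1) - F(0) = (-2*cos(5)) - (-2*cos(4)) = 2*cos(4) - 2*cos(5).

2*cos(4) - 2*cos(5)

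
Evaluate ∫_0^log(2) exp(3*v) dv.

7/3

Let u = exp(v), so du = exp(v) dv. When v = 0, u = 1; when v = log(2), u = 2.
The integral becomes ∫ u**2 du from 1 to 2, with antiderivative u**3/3.
Back in v: F(v) = exp(3*v)/3.
Then F(log(2)) - F(0) = (8/3) - (1/3) = 7/3.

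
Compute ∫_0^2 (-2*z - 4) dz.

-12

By the power rule, an antiderivative is F(z) = -z**2 - 4*z.
Then F(2) - F(0) = (-12) - (0) = -12.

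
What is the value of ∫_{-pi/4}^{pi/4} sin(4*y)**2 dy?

Use the identity sin^2(4*y) = (1 - cos(8*y))/2.
An antiderivative is F(y) = y/2 - sin(8*y)/16.
Then F(pi/4) - F(-pi/4) = (pi/8) - (-pi/8) = pi/4.

pi/4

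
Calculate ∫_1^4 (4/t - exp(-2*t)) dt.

(-exp(6) + 1 + 16*exp(8)*log(2))*exp(-8)/2

An antiderivative is F(t) = 4*log(t) + exp(-2*t)/2.
Then F(4) - F(1) = (exp(-8)/2 + 8*log(2)) - (exp(-2)/2) = (-exp(6) + 1 + 16*exp(8)*log(2))*exp(-8)/2.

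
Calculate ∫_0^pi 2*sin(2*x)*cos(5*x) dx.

-8/21

Use the identity sin(2*x)cos(5*x) = [sin(7*x) + sin(-3*x)]/2.
An antiderivative is F(x) = cos(3*x)/3 - cos(7*x)/7.
Then F(pi) - F(0) = (-4/21) - (4/21) = -8/21.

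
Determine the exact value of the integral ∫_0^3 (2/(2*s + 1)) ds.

Let u = 2*s + 1, so du = 2 ds. When s = 0, u = 1; when s = 3, u = 7.
The integral becomes ∫ 1/u du from 1 to 7, with antiderivative log(u).
Back in s: F(s) = log(2*s + 1).
Then F(3) - F(0) = (log(7)) - (0) = log(7).

log(7)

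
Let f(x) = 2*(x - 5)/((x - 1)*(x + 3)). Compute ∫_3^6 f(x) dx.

log(81/100)

Factor the denominator: x**2 + 2*x - 3 = (x + 3)(x - 1).
Partial fractions: 2*(x - 5)/((x - 1)*(x + 3)) = 4/(x + 3) - 2/(x - 1).
An antiderivative is F(x) = -2*log(x - 1) + 4*log(x + 3).
Then F(6) - F(3) = (-2*log(5) + 8*log(3)) - (2*log(2) + 4*log(3)) = log(81/100).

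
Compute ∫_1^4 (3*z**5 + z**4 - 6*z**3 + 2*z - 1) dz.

9408/5

By the power rule, an antiderivative is F(z) = z**6/2 + z**5/5 - 3*z**4/2 + z**2 - z.
Then F(4) - F(1) = (9404/5) - (-4/5) = 9408/5.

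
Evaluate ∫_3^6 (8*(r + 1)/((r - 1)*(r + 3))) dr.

Factor the denominator: r**2 + 2*r - 3 = (r + 3)(r - 1).
Partial fractions: 8*(r + 1)/((r - 1)*(r + 3)) = 4/(r + 3) + 4/(r - 1).
An antiderivative is F(r) = 4*log(r - 1) + 4*log(r + 3).
Then F(6) - F(3) = (4*log(5) + 8*log(3)) - (4*log(3) + 8*log(2)) = -8*log(2) + 4*log(3) + 4*log(5).

-8*log(2) + 4*log(3) + 4*log(5)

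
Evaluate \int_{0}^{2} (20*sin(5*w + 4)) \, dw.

Let u = 5*w + 4, so du = 5 dw. When w = 0, u = 4; when w = 2, u = 14.
The integral becomes 4·∫ sin(u) du from 4 to 14, with antiderivative -4*cos(u).
Back in w: F(w) = -4*cos(5*w + 4).
Then F(2) - F(0) = (-4*cos(14)) - (-4*cos(4)) = 4*cos(4) - 4*cos(14).

4*cos(4) - 4*cos(14)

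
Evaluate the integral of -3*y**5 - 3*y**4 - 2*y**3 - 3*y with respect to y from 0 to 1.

-31/10

By the power rule, an antiderivative is F(y) = -y**6/2 - 3*y**5/5 - y**4/2 - 3*y**2/2.
Then F(1) - F(0) = (-31/10) - (0) = -31/10.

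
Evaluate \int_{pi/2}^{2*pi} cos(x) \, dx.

An antiderivative is F(x) = sin(x).
Then F(2*pi) - F(pi/2) = (0) - (1) = -1.

-1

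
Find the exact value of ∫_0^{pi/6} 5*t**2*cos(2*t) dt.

Integrate by parts twice (u = t^2, dv = 5*cos(2*t) dt).
An antiderivative is F(t) = 5*t**2*sin(2*t)/2 + 5*t*cos(2*t)/2 - 5*sin(2*t)/4.
Then F(pi/6) - F(0) = (-5*sqrt(3)/8 + 5*sqrt(3)*pi**2/144 + 5*pi/24) - (0) = -5*sqrt(3)/8 + 5*sqrt(3)*pi**2/144 + 5*pi/24.

-5*sqrt(3)/8 + 5*sqrt(3)*pi**2/144 + 5*pi/24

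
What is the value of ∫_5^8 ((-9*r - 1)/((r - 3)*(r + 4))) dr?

-4*log(5) - 6*log(2) + 5*log(3)

Factor the denominator: r**2 + r - 12 = (r + 4)(r - 3).
Partial fractions: (-9*r - 1)/((r - 3)*(r + 4)) = -5/(r + 4) - 4/(r - 3).
An antiderivative is F(r) = -4*log(r - 3) - 5*log(r + 4).
Then F(8) - F(5) = (-10*log(2) - 4*log(5) - 5*log(3)) - (-10*log(3) - 4*log(2)) = -4*log(5) - 6*log(2) + 5*log(3).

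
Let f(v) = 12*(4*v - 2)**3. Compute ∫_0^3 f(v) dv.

Let u = 4*v - 2, so du = 4 dv. When v = 0, u = -2; when v = 3, u = 10.
The integral becomes 3·∫ u**3 du from -2 to 10, with antiderivative 3*u**4/4.
Back in v: F(v) = 3*(4*v - 2)**4/4.
Then F(3) - F(0) = (7500) - (12) = 7488.

7488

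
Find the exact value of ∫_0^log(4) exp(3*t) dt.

21

Let u = exp(t), so du = exp(t) dt. When t = 0, u = 1; when t = log(4), u = 4.
The integral becomes ∫ u**2 du from 1 to 4, with antiderivative u**3/3.
Back in t: F(t) = exp(3*t)/3.
Then F(log(4)) - F(0) = (64/3) - (1/3) = 21.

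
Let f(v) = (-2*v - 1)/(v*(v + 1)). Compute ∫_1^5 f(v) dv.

Factor the denominator: v**2 + v = (v + 1)v.
Partial fractions: (-2*v - 1)/(v*(v + 1)) = -1/(v + 1) - 1/v.
An antiderivative is F(v) = -log(v) - log(v + 1).
Then F(5) - F(1) = (-log(30)) - (-log(2)) = -log(15).

-log(15)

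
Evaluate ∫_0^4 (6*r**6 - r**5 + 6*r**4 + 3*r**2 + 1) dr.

By the power rule, an antiderivative is F(r) = 6*r**7/7 - r**6/6 + 6*r**5/5 + r**3 + r.
Then F(4) - F(0) = (1539044/105) - (0) = 1539044/105.

1539044/105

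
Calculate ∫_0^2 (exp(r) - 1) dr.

An antiderivative is F(r) = -r + exp(r).
Then F(2) - F(0) = (-2 + exp(2)) - (1) = -3 + exp(2).

-3 + exp(2)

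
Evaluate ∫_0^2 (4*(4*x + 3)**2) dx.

1304/3

Let u = 4*x + 3, so du = 4 dx. When x = 0, u = 3; when x = 2, u = 11.
The integral becomes ∫ u**2 du from 3 to 11, with antiderivative u**3/3.
Back in x: F(x) = (4*x + 3)**3/3.
Then F(2) - F(0) = (1331/3) - (9) = 1304/3.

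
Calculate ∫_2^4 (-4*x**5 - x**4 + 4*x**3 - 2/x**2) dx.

By the power rule, an antiderivative is F(x) = -2*x**6/3 - x**5/5 + x**4 + 2/x.
Then F(4) - F(2) = (-80369/30) - (-481/15) = -26469/10.

-26469/10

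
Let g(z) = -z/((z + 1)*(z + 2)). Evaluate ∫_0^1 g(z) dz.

log(8/9)

Factor the denominator: z**2 + 3*z + 2 = (z + 2)(z + 1).
Partial fractions: -z/((z + 1)*(z + 2)) = -2/(z + 2) + 1/(z + 1).
An antiderivative is F(z) = log(z + 1) - 2*log(z + 2).
Then F(1) - F(0) = (log(2/9)) - (-log(4)) = log(8/9).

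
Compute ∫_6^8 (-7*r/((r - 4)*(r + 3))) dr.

-3*log(11) - 4*log(2) + 6*log(3)

Factor the denominator: r**2 - r - 12 = (r + 3)(r - 4).
Partial fractions: -7*r/((r - 4)*(r + 3)) = -3/(r + 3) - 4/(r - 4).
An antiderivative is F(r) = -4*log(r - 4) - 3*log(r + 3).
Then F(8) - F(6) = (-3*log(11) - 8*log(2)) - (-6*log(3) - 4*log(2)) = -3*log(11) - 4*log(2) + 6*log(3).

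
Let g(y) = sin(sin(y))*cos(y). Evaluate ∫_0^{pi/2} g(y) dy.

Let u = sin(y), so du = cos(y) dy. When y = 0, u = 0; when y = pi/2, u = 1.
The integral becomes ∫ sin(u) du from 0 to 1, with antiderivative -cos(u).
Back in y: F(y) = -cos(sin(y)).
Then F(pi/2) - F(0) = (-cos(1)) - (-1) = 1 - cos(1).

1 - cos(1)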